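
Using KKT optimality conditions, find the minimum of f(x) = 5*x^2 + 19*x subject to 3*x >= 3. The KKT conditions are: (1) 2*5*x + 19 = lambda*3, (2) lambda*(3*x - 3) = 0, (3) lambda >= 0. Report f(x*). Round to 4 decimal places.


Step 1: Try lambda = 0 (constraint inactive).
x_unc = -19/(2*5) = -1.9
Check: 3*-1.9 = -5.7 < 3 -- violated!
Step 2: Constraint must be active: 3*x = 3
x* = 3/3 = 1.0
lambda = (2*5*1.0 + 19)/3 = 9.6667
Step 3: Compute optimal value.
f(x*) = 5*1.0^2 + 19*1.0 = 24.0


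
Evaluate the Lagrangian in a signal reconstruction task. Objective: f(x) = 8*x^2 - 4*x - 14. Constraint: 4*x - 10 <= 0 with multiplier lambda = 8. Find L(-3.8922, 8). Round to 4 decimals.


Step 1: Evaluate f(x).
f(-3.8922) = 8*(-3.8922)^2 - 4*(-3.8922) - 14 = 122.7626
Step 2: Evaluate g(x).
g(-3.8922) = 4*-3.8922 - 10 = -25.5688
Step 3: Compute Lagrangian.
L = 122.7626 + 8*-25.5688 = -81.7878


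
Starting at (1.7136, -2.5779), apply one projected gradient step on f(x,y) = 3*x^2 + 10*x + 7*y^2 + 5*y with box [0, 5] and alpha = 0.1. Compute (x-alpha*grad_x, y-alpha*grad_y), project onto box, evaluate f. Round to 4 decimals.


Step 1: Compute gradient at (1.7136, -2.5779).
grad_x = 2*3*1.7136 + 10 = 20.2816
grad_y = 2*7*-2.5779 + 5 = -31.0906
Step 2: Gradient step.
x_raw = 1.7136 - 0.1*20.2816 = -0.3146
y_raw = -2.5779 - 0.1*-31.0906 = 0.5312
Step 3: Project onto [0, 5].
x_proj = clip(-0.3146) = 0.0
y_proj = clip(0.5312) = 0.5312
Step 4: Evaluate f.
f(0.0, 0.5312) = 4.6307


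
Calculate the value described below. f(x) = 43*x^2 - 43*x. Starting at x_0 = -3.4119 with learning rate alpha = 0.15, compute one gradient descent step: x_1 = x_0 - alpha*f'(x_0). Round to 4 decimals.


We compute the gradient at x_0 and apply the update.
f'(x) = 86*x - 43
f'(-3.4119) = 86*-3.4119 - 43 = -336.4234
x_1 = -3.4119 - 0.15*-336.4234 = 47.0516


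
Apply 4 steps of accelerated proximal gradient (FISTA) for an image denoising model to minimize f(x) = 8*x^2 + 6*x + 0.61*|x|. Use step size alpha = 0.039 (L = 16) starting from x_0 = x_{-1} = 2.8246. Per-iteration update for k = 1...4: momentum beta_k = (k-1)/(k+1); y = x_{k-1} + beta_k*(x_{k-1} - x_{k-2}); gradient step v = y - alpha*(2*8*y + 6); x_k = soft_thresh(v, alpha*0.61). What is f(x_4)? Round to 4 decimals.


FISTA on f(x) = 8*x^2 + 6*x + 0.61*|x|
L = 16, alpha = 0.039
Iteration 1: beta = 0.0, y = 2.8246 + 0.0*(2.8246 - 2.8246) = 2.8246
  grad(y) = 51.1936, v = y - alpha*grad = 0.828
  prox(v) = soft_thresh(0.828, 0.0238) = 0.8043
Iteration 2: beta = 0.3333, y = 0.8043 + 0.3333*(0.8043 - 2.8246) = 0.1308
  grad(y) = 8.093, v = y - alpha*grad = -0.1848
  prox(v) = soft_thresh(-0.1848, 0.0238) = -0.161
Iteration 3: beta = 0.5, y = -0.161 + 0.5*(-0.161 - 0.8043) = -0.6437
  grad(y) = -4.2987, v = y - alpha*grad = -0.476
  prox(v) = soft_thresh(-0.476, 0.0238) = -0.4522
Iteration 4: beta = 0.6, y = -0.4522 + 0.6*(-0.4522 + 0.161) = -0.627
  grad(y) = -4.0312, v = y - alpha*grad = -0.4697
  prox(v) = soft_thresh(-0.4697, 0.0238) = -0.4459
f(x_4) = 8*(-0.4459)^2 + 6*(-0.4459) + 0.61*|-0.4459| = -0.8127


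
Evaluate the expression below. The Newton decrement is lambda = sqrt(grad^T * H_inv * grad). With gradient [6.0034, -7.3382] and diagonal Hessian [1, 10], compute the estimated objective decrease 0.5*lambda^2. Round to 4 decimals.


Step 1: H is diagonal, so H^(-1) * g = [6.0034, -0.7338].
Step 2: g^T H^(-1) g = sum_i g_i^2 / H_ii
  = (6.0034)^2/1 + (-7.3382)^2/10
  = 36.0408 + 5.3849 = 41.4257
Step 3: Objective decrease = 0.5 * g^T H^(-1) g = 20.7129


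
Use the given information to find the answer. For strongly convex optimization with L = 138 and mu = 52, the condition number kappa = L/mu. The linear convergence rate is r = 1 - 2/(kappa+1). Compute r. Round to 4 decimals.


Step 1: Compute the condition number.
kappa = L/mu = 138/52 = 2.6538
Step 2: Compute the convergence rate.
r = 1 - 2/(kappa + 1) = 1 - 2*mu/(L + mu) = (L - mu)/(L + mu) = 86/190 = 0.4526


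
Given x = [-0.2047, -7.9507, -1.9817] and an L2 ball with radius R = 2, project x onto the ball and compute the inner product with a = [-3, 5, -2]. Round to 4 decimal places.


Step 1: Compute ||x|| (intermediates to 6 decimals).
||x|| = sqrt((-0.2047)^2 + (-7.9507)^2 + (-1.9817)^2) = 8.196503
Step 2: Project.
Since ||x|| > R, scale = R/||x|| = 2/8.196503 = 0.244006, proj(x) = scale * x
proj(x) = [-0.049948, -1.940019, -0.483547]
Step 3: Dot product.
a^T * proj(x) = -3*(-0.049948) + 5*(-1.940019) - 2*(-0.483547) = -8.5832


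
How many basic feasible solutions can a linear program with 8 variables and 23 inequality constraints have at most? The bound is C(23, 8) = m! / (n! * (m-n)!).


Each vertex corresponds to some choice of n active constraints out of m, so the number of vertices is at most C(m, n) = m! / (n!(m-n)!).
m = 23, n = 8
Numerator: 23 * 22 * 21 * 20 * 19 * 18 * 17 * 16
Denominator: 8! = 40320
C(23, 8) = 490314


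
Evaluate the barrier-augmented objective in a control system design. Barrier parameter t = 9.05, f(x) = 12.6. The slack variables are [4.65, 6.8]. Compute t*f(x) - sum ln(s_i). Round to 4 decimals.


Step 1: Compute log-barrier.
ln values: [1.5369, 1.9169]
phi = -(1.5369 + 1.9169) = -3.4538
Step 2: Compute augmented objective.
t*f(x) = 9.05*12.6 = 114.03
Total = 114.03 - 3.4538 = 110.5762


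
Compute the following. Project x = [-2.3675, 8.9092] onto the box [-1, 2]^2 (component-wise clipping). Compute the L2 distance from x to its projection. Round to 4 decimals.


Project each component onto [-1, 2].
clip(-2.3675) = -1.0, clip(8.9092) = 2.0
Projection = [-1.0, 2.0]
Squared diffs: [1.8701, 47.737]
Distance = sqrt(49.6071) = 7.0432


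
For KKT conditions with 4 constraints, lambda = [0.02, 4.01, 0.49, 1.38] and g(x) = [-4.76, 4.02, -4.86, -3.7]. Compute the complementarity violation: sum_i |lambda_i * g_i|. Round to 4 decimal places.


KKT complementary slackness check:
lambda_1 * g_1 = 0.02 * -4.76 = -0.0952
lambda_2 * g_2 = 4.01 * 4.02 = 16.1202
lambda_3 * g_3 = 0.49 * -4.86 = -2.3814
lambda_4 * g_4 = 1.38 * -3.7 = -5.106
Total violation = 0.0952 + 16.1202 + 2.3814 + 5.106 = 23.7028


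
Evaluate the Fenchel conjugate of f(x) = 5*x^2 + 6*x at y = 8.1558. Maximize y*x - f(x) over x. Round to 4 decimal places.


f*(y) = sup_x {y*x - a*x^2 - b*x} = sup_x {(y-b)*x - a*x^2}
FOC: (y - b) - 2a*x = 0 => x* = (y - b)/(2a)
x* = (8.1558 - 6)/(2*5) = 0.2156
f*(8.1558) = (y-b)^2/(4a) = (8.1558 - 6)^2/(4*5)
= 4.6475/20 = 0.2324


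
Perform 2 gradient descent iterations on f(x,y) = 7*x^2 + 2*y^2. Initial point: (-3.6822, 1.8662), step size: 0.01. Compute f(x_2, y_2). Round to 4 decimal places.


Gradient descent on f(x,y) = 7*x^2 + 2*y^2.
Starting point: (-3.6822, 1.8662), alpha = 0.01
Step 1: grad_x = 2*7*-3.6822 = -51.5508, grad_y = 2*2*1.8662 = 7.4648
  x_1 = -3.6822 - 0.01*-51.5508 = -3.1667
  y_1 = 1.8662 - 0.01*7.4648 = 1.7916
Step 2: grad_x = 2*7*-3.1667 = -44.3337, grad_y = 2*2*1.7916 = 7.1662
  x_2 = -3.1667 - 0.01*-44.3337 = -2.7234
  y_2 = 1.7916 - 0.01*7.1662 = 1.7199
f(-2.7234, 1.7199) = 7*(-2.7234)^2 + 2*1.7199^2 = 57.8327


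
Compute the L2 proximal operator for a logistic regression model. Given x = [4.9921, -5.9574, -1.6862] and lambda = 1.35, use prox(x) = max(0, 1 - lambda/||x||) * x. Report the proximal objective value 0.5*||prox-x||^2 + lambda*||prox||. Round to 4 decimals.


Step 1: Compute ||x||.
||x|| = 7.9533
Step 2: Compute scaling factor.
scale = max(0, 1 - 1.35/7.9533) = 0.8303
Step 3: prox(x) = [4.1447, -4.9462, -1.4]
||prox(x)|| = 6.6033
Step 4: Proximal objective.
0.5*||prox-x||^2 = 0.9113
lambda*||prox|| = 8.9145
Total = 9.8257


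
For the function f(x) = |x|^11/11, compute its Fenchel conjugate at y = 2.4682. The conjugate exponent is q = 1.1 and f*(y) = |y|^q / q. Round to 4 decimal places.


The conjugate exponent q satisfies 1/p + 1/q = 1.
p = 11, so q = 11/(11 - 1) = 1.1
|y|^q = 2.4682^1.1 = 2.7016
f*(2.4682) = 2.7016 / 1.1 = 2.456


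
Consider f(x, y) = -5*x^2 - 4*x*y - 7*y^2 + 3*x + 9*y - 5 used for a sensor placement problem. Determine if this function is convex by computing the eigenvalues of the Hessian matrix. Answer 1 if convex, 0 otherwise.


The Hessian of f(x,y) = -5*x^2 - 4*x*y - 7*y^2 + 3*x + 9*y - 5 is:
H = [[-10, -4], [-4, -14]]
Trace = -10 - 14 = -24
Determinant = -10*-14 - (-4)^2 = 124
Discriminant = (-24)^2 - 4*124 = 80.0
Eigenvalues: lambda_1 = -16.4721, lambda_2 = -7.5279
The function is not convex.

0


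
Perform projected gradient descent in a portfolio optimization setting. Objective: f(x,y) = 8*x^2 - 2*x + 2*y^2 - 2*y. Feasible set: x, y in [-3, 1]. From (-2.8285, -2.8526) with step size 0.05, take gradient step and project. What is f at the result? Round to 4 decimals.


Step 1: Compute gradient at (-2.8285, -2.8526).
grad_x = 2*8*-2.8285 - 2 = -47.256
grad_y = 2*2*-2.8526 - 2 = -13.4104
Step 2: Gradient step.
x_raw = -2.8285 - 0.05*-47.256 = -0.4657
y_raw = -2.8526 - 0.05*-13.4104 = -2.1821
Step 3: Project onto [-3, 1].
x_proj = clip(-0.4657) = -0.4657
y_proj = clip(-2.1821) = -2.1821
Step 4: Evaluate f.
f(-0.4657, -2.1821) = 16.5535


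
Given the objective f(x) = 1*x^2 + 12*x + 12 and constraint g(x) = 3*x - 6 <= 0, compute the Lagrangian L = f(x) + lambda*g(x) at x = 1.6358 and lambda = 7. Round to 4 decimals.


Step 1: Evaluate f(x).
f(1.6358) = 1*1.6358^2 + 12*1.6358 + 12 = 34.3054
Step 2: Evaluate g(x).
g(1.6358) = 3*1.6358 - 6 = -1.0926
Step 3: Compute Lagrangian.
L = 34.3054 + 7*-1.0926 = 26.6572


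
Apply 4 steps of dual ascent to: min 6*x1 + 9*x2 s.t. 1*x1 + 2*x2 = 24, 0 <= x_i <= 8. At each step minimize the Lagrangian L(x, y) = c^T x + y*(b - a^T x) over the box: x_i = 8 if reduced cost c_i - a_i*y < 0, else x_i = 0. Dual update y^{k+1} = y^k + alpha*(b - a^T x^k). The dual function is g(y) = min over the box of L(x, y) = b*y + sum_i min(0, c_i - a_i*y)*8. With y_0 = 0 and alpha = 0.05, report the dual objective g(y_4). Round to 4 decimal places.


Dual ascent for LP: min 6*x1 + 9*x2, 1*x1 + 2*x2 = 24, 0 <= x_i <= 8
Step 1: y^k = 0.0, reduced costs: (6.0, 9.0)
  x^k = (0.0, 0.0), subgradient = b - a^T x = 24.0
  y^{k+1} = 0.0 + 0.05*24.0 = 1.2
Step 2: y^k = 1.2, reduced costs: (4.8, 6.6)
  x^k = (0.0, 0.0), subgradient = b - a^T x = 24.0
  y^{k+1} = 1.2 + 0.05*24.0 = 2.4
Step 3: y^k = 2.4, reduced costs: (3.6, 4.2)
  x^k = (0.0, 0.0), subgradient = b - a^T x = 24.0
  y^{k+1} = 2.4 + 0.05*24.0 = 3.6
Step 4: y^k = 3.6, reduced costs: (2.4, 1.8)
  x^k = (0.0, 0.0), subgradient = b - a^T x = 24.0
  y^{k+1} = 3.6 + 0.05*24.0 = 4.8
Dual objective at y_4 = 4.8: reduced costs (1.2, -0.6), box minimizer x = (0.0, 8.0)
g(y_4) = b*y + (c1 - a1*y)*x1 + (c2 - a2*y)*x2 = 24*4.8 + 1.2*0.0 + (-0.6)*8.0 = 115.2 + 0.0 - 4.8 = 110.4


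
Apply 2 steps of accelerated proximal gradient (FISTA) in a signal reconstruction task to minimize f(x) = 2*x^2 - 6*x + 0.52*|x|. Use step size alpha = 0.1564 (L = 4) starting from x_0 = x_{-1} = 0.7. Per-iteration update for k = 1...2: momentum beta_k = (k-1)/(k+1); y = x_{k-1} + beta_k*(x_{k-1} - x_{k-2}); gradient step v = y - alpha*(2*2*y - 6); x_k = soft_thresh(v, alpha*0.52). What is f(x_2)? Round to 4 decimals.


FISTA on f(x) = 2*x^2 - 6*x + 0.52*|x|
L = 4, alpha = 0.1564
Iteration 1: beta = 0.0, y = 0.7 + 0.0*(0.7 - 0.7) = 0.7
  grad(y) = -3.2, v = y - alpha*grad = 1.2005
  prox(v) = soft_thresh(1.2005, 0.0813) = 1.1192
Iteration 2: beta = 0.3333, y = 1.1192 + 0.3333*(1.1192 - 0.7) = 1.2589
  grad(y) = -0.9645, v = y - alpha*grad = 1.4097
  prox(v) = soft_thresh(1.4097, 0.0813) = 1.3284
f(x_2) = 2*1.3284^2 - 6*1.3284 + 0.52*|1.3284| = -3.7503


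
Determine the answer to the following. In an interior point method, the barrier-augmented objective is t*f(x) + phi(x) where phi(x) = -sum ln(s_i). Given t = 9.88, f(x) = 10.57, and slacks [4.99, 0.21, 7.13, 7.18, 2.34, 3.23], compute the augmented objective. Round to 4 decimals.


Step 1: Compute log-barrier.
ln values: [1.6074, -1.5606, 1.9643, 1.9713, 0.8502, 1.1725]
phi = -(1.6074 - 1.5606 + 1.9643 + 1.9713 + 0.8502 + 1.1725) = -6.005
Step 2: Compute augmented objective.
t*f(x) = 9.88*10.57 = 104.4316
Total = 104.4316 - 6.005 = 98.4266


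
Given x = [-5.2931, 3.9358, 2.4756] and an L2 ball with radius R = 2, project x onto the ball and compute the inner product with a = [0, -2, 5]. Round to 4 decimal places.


Step 1: Compute ||x|| (intermediates to 6 decimals).
||x|| = sqrt((-5.2931)^2 + 3.9358^2 + 2.4756^2) = 7.045284
Step 2: Project.
Since ||x|| > R, scale = R/||x|| = 2/7.045284 = 0.283878, proj(x) = scale * x
proj(x) = [-1.502595, 1.117287, 0.702768]
Step 3: Dot product.
a^T * proj(x) = 0*(-1.502595) - 2*1.117287 + 5*0.702768 = 1.2793


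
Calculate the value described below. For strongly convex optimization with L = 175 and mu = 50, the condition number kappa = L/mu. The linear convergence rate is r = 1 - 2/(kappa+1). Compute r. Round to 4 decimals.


Step 1: Compute the condition number.
kappa = L/mu = 175/50 = 3.5
Step 2: Compute the convergence rate.
r = 1 - 2/(kappa + 1) = 1 - 2*mu/(L + mu) = (L - mu)/(L + mu) = 125/225 = 0.5556


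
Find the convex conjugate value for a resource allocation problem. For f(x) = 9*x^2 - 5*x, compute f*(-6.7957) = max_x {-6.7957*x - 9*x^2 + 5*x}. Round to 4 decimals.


f*(y) = sup_x {y*x - a*x^2 - b*x} = sup_x {(y-b)*x - a*x^2}
FOC: (y - b) - 2a*x = 0 => x* = (y - b)/(2a)
x* = (-6.7957 + 5)/(2*9) = -0.0998
f*(-6.7957) = (y-b)^2/(4a) = (-6.7957 + 5)^2/(4*9)
= 3.2245/36 = 0.0896


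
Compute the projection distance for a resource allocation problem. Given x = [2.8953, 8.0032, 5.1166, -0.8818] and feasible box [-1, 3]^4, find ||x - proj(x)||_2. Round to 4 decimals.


Project each component onto [-1, 3].
clip(2.8953) = 2.8953, clip(8.0032) = 3.0, clip(5.1166) = 3.0, clip(-0.8818) = -0.8818
Projection = [2.8953, 3.0, 3.0, -0.8818]
Squared diffs: [0.0, 25.032, 4.48, 0.0]
Distance = sqrt(29.512) = 5.4325


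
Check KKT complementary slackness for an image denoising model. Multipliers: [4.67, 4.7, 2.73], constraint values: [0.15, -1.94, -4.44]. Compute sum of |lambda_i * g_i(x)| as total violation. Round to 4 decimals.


KKT complementary slackness check:
lambda_1 * g_1 = 4.67 * 0.15 = 0.7005
lambda_2 * g_2 = 4.7 * -1.94 = -9.118
lambda_3 * g_3 = 2.73 * -4.44 = -12.1212
Total violation = 0.7005 + 9.118 + 12.1212 = 21.9397


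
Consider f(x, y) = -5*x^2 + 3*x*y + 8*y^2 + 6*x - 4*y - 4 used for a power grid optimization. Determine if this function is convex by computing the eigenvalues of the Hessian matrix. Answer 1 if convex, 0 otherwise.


The Hessian of f(x,y) = -5*x^2 + 3*x*y + 8*y^2 + 6*x - 4*y - 4 is:
H = [[-10, 3], [3, 16]]
Trace = -10 + 16 = 6
Determinant = -10*16 - (3)^2 = -169
Discriminant = (6)^2 - 4*-169 = 712.0
Eigenvalues: lambda_1 = -10.3417, lambda_2 = 16.3417
The function is not convex.

0


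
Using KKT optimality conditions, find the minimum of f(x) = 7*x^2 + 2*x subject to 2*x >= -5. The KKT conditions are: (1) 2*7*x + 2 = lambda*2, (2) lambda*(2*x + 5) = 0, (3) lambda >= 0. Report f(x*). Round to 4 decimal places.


Step 1: Try lambda = 0 (constraint inactive).
Stationarity: 2*7*x + 2 = 0
x* = -2/(2*7) = -1/7 = -0.1429 (rounded; the exact value -1/7 is used below)
Check constraint: 2*-0.1429 = -0.2858 >= -5 -- satisfied.
Step 2: Compute optimal value.
f(x*) = 7*(-1/7)^2 + 2*(-1/7) = -0.1429


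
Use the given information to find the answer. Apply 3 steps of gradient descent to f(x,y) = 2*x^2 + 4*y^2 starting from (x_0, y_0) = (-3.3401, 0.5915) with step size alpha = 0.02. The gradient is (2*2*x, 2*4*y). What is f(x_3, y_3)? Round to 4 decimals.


Gradient descent on f(x,y) = 2*x^2 + 4*y^2.
Starting point: (-3.3401, 0.5915), alpha = 0.02
Step 1: grad_x = 2*2*-3.3401 = -13.3604, grad_y = 2*4*0.5915 = 4.732
  x_1 = -3.3401 - 0.02*-13.3604 = -3.0729
  y_1 = 0.5915 - 0.02*4.732 = 0.4969
Step 2: grad_x = 2*2*-3.0729 = -12.2916, grad_y = 2*4*0.4969 = 3.9749
  x_2 = -3.0729 - 0.02*-12.2916 = -2.8271
  y_2 = 0.4969 - 0.02*3.9749 = 0.4174
Step 3: grad_x = 2*2*-2.8271 = -11.3082, grad_y = 2*4*0.4174 = 3.3389
  x_3 = -2.8271 - 0.02*-11.3082 = -2.6009
  y_3 = 0.4174 - 0.02*3.3389 = 0.3506
f(-2.6009, 0.3506) = 2*(-2.6009)^2 + 4*0.3506^2 = 14.021


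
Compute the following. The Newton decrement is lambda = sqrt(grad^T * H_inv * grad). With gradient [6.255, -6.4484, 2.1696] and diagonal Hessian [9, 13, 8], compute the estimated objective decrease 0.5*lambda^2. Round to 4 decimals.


Step 1: H is diagonal, so H^(-1) * g = [0.695, -0.496, 0.2712].
Step 2: g^T H^(-1) g = sum_i g_i^2 / H_ii
  = (6.255)^2/9 + (-6.4484)^2/13 + (2.1696)^2/8
  = 4.3472 + 3.1986 + 0.5884 = 8.1342
Step 3: Objective decrease = 0.5 * g^T H^(-1) g = 4.0671


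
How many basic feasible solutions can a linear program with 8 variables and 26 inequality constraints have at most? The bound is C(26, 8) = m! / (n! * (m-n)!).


Each vertex corresponds to some choice of n active constraints out of m, so the number of vertices is at most C(m, n) = m! / (n!(m-n)!).
m = 26, n = 8
Numerator: 26 * 25 * 24 * 23 * 22 * 21 * 20 * 19
Denominator: 8! = 40320
C(26, 8) = 1562275


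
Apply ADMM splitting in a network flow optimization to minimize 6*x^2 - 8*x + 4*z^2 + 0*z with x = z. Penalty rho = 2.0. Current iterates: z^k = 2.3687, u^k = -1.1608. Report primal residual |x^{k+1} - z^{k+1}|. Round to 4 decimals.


ADMM iteration with rho = 2.0, z^k = 2.3687, u^k = -1.1608
Step 1: x-update.
Minimize 6*x^2 - 8*x + (2.0/2)*(x - 2.3687 - 1.1608)^2
FOC: (2*6 + 2.0)*x = 8 + 2.0*(2.3687 + 1.1608)
x^{k+1} = 1.0756
Step 2: z-update.
Minimize 4*z^2 + 0*z + (2.0/2)*(1.0756 - z - 1.1608)^2
FOC: (2*4 + 2.0)*z = 0 + 2.0*(1.0756 - 1.1608)
z^{k+1} = -0.017
Step 3: u-update.
u^{k+1} = -1.1608 + 1.0756 + 0.017 = -0.0681
Step 4: Primal residual = |1.0756 + 0.017| = 1.0927


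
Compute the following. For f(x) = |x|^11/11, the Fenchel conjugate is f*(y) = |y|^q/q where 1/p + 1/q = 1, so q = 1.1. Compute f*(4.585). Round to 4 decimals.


The conjugate exponent q satisfies 1/p + 1/q = 1.
p = 11, so q = 11/(11 - 1) = 1.1
|y|^q = 4.585^1.1 = 5.3392
f*(4.585) = 5.3392 / 1.1 = 4.8538


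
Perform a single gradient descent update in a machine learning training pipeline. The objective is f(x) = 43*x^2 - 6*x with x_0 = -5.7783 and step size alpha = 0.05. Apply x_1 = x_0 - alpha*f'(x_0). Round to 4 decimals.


We compute the gradient at x_0 and apply the update.
f'(x) = 86*x - 6
f'(-5.7783) = 86*-5.7783 - 6 = -502.9338
x_1 = -5.7783 - 0.05*-502.9338 = 19.3684


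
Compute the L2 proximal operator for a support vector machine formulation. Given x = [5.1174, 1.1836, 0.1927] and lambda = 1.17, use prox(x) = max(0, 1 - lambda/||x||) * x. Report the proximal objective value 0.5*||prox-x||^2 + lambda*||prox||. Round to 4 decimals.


Step 1: Compute ||x||.
||x|| = 5.256
Step 2: Compute scaling factor.
scale = max(0, 1 - 1.17/5.256) = 0.7774
Step 3: prox(x) = [3.9783, 0.9201, 0.1498]
||prox(x)|| = 4.086
Step 4: Proximal objective.
0.5*||prox-x||^2 = 0.6845
lambda*||prox|| = 4.7806
Total = 5.4651


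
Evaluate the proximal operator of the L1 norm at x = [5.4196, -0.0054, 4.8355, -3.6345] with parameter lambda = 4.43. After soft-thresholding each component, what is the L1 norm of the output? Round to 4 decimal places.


Soft-thresholding with lambda = 4.43:
prox(5.4196) = sign(5.4196)*max(|5.4196| - 4.43, 0) = 0.9896
prox(-0.0054) = sign(-0.0054)*max(|-0.0054| - 4.43, 0) = 0.0
prox(4.8355) = sign(4.8355)*max(|4.8355| - 4.43, 0) = 0.4055
prox(-3.6345) = sign(-3.6345)*max(|-3.6345| - 4.43, 0) = 0.0
prox(x) = [0.9896, 0.0, 0.4055, 0.0]
||prox(x)||_1 = 0.9896 + 0.0 + 0.4055 + 0.0 = 1.3951


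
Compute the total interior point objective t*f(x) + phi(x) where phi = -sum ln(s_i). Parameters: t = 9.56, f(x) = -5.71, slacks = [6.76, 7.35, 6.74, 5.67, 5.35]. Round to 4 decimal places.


Step 1: Compute log-barrier.
ln values: [1.911, 1.9947, 1.9081, 1.7352, 1.6771]
phi = -(1.911 + 1.9947 + 1.9081 + 1.7352 + 1.6771) = -9.2261
Step 2: Compute augmented objective.
t*f(x) = 9.56*-5.71 = -54.5876
Total = -54.5876 - 9.2261 = -63.8137


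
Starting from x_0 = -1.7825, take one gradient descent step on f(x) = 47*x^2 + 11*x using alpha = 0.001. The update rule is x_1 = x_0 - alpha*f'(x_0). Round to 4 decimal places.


We compute the gradient at x_0 and apply the update.
f'(x) = 94*x + 11
f'(-1.7825) = 94*-1.7825 + 11 = -156.555
x_1 = -1.7825 - 0.001*-156.555 = -1.6259


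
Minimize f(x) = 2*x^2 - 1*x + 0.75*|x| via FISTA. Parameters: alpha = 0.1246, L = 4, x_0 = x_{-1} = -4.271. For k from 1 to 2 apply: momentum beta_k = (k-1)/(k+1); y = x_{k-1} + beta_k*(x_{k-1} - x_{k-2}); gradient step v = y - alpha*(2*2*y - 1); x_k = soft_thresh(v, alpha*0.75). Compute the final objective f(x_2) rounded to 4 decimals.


FISTA on f(x) = 2*x^2 - 1*x + 0.75*|x|
L = 4, alpha = 0.1246
Iteration 1: beta = 0.0, y = -4.271 + 0.0*(-4.271 + 4.271) = -4.271
  grad(y) = -18.084, v = y - alpha*grad = -2.0177
  prox(v) = soft_thresh(-2.0177, 0.0935) = -1.9243
Iteration 2: beta = 0.3333, y = -1.9243 + 0.3333*(-1.9243 + 4.271) = -1.142
  grad(y) = -5.5682, v = y - alpha*grad = -0.4482
  prox(v) = soft_thresh(-0.4482, 0.0935) = -0.3548
f(x_2) = 2*(-0.3548)^2 - 1*(-0.3548) + 0.75*|-0.3548| = 0.8727


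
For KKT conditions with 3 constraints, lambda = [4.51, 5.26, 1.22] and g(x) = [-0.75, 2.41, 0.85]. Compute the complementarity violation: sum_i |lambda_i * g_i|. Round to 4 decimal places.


KKT complementary slackness check:
lambda_1 * g_1 = 4.51 * -0.75 = -3.3825
lambda_2 * g_2 = 5.26 * 2.41 = 12.6766
lambda_3 * g_3 = 1.22 * 0.85 = 1.037
Total violation = 3.3825 + 12.6766 + 1.037 = 17.0961


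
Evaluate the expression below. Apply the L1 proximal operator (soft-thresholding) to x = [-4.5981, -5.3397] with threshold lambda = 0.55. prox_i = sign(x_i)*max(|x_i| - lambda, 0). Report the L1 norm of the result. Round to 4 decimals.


Soft-thresholding with lambda = 0.55:
prox(-4.5981) = sign(-4.5981)*max(|-4.5981| - 0.55, 0) = -4.0481
prox(-5.3397) = sign(-5.3397)*max(|-5.3397| - 0.55, 0) = -4.7897
prox(x) = [-4.0481, -4.7897]
||prox(x)||_1 = 4.0481 + 4.7897 = 8.8378


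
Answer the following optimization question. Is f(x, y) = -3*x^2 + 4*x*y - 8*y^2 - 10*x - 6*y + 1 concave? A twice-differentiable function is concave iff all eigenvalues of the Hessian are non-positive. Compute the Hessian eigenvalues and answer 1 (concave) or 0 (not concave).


The Hessian of f(x,y) = -3*x^2 + 4*x*y - 8*y^2 - 10*x - 6*y + 1 is:
H = [[-6, 4], [4, -16]]
Trace = -6 - 16 = -22
Determinant = -6*-16 - (4)^2 = 80
Discriminant = (-22)^2 - 4*80 = 164.0
Eigenvalues: lambda_1 = -17.4031, lambda_2 = -4.5969
The function is concave.

1


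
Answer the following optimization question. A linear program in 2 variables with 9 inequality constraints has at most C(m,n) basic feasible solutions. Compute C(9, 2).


Each vertex corresponds to some choice of n active constraints out of m, so the number of vertices is at most C(m, n) = m! / (n!(m-n)!).
m = 9, n = 2
Numerator: 9 * 8
Denominator: 2! = 2
C(9, 2) = 36


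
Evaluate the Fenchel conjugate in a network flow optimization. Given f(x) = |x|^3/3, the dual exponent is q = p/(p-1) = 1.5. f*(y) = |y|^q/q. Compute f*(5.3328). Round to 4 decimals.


The conjugate exponent q satisfies 1/p + 1/q = 1.
p = 3, so q = 3/(3 - 1) = 1.5
|y|^q = 5.3328^1.5 = 12.315
f*(5.3328) = 12.315 / 1.5 = 8.21


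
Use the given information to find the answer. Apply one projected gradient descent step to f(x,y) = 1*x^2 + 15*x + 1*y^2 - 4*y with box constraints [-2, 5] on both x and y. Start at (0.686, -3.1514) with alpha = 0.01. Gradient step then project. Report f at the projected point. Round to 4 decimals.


Step 1: Compute gradient at (0.686, -3.1514).
grad_x = 2*1*0.686 + 15 = 16.372
grad_y = 2*1*-3.1514 - 4 = -10.3028
Step 2: Gradient step.
x_raw = 0.686 - 0.01*16.372 = 0.5223
y_raw = -3.1514 - 0.01*-10.3028 = -3.0484
Step 3: Project onto [-2, 5].
x_proj = clip(0.5223) = 0.5223
y_proj = clip(-3.0484) = -2.0
Step 4: Evaluate f.
f(0.5223, -2.0) = 20.107


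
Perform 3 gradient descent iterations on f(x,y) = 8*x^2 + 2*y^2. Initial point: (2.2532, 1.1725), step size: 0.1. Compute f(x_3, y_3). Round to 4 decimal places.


Gradient descent on f(x,y) = 8*x^2 + 2*y^2.
Starting point: (2.2532, 1.1725), alpha = 0.1
Step 1: grad_x = 2*8*2.2532 = 36.0512, grad_y = 2*2*1.1725 = 4.69
  x_1 = 2.2532 - 0.1*36.0512 = -1.3519
  y_1 = 1.1725 - 0.1*4.69 = 0.7035
Step 2: grad_x = 2*8*-1.3519 = -21.6307, grad_y = 2*2*0.7035 = 2.814
  x_2 = -1.3519 - 0.1*-21.6307 = 0.8112
  y_2 = 0.7035 - 0.1*2.814 = 0.4221
Step 3: grad_x = 2*8*0.8112 = 12.9784, grad_y = 2*2*0.4221 = 1.6884
  x_3 = 0.8112 - 0.1*12.9784 = -0.4867
  y_3 = 0.4221 - 0.1*1.6884 = 0.2533
f(-0.4867, 0.2533) = 8*(-0.4867)^2 + 2*0.2533^2 = 2.0232


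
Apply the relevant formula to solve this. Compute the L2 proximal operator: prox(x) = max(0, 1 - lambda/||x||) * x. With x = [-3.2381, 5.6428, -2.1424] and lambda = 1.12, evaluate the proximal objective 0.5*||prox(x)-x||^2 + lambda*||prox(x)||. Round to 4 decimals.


Step 1: Compute ||x||.
||x|| = 6.8496
Step 2: Compute scaling factor.
scale = max(0, 1 - 1.12/6.8496) = 0.8365
Step 3: prox(x) = [-2.7086, 4.7201, -1.7921]
||prox(x)|| = 5.7296
Step 4: Proximal objective.
0.5*||prox-x||^2 = 0.6272
lambda*||prox|| = 6.4172
Total = 7.0443


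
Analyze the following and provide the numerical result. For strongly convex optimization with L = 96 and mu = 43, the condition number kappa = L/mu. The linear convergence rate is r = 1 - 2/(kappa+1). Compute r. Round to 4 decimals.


Step 1: Compute the condition number.
kappa = L/mu = 96/43 = 2.2326
Step 2: Compute the convergence rate.
r = 1 - 2/(kappa + 1) = 1 - 2*mu/(L + mu) = (L - mu)/(L + mu) = 53/139 = 0.3813


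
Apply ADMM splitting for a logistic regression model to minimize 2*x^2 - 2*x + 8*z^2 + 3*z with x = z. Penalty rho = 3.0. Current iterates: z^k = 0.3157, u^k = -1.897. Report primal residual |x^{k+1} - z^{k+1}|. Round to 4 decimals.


ADMM iteration with rho = 3.0, z^k = 0.3157, u^k = -1.897
Step 1: x-update.
Minimize 2*x^2 - 2*x + (3.0/2)*(x - 0.3157 - 1.897)^2
FOC: (2*2 + 3.0)*x = 2 + 3.0*(0.3157 + 1.897)
x^{k+1} = 1.234
Step 2: z-update.
Minimize 8*z^2 + 3*z + (3.0/2)*(1.234 - z - 1.897)^2
FOC: (2*8 + 3.0)*z = -3 + 3.0*(1.234 - 1.897)
z^{k+1} = -0.2626
Step 3: u-update.
u^{k+1} = -1.897 + 1.234 + 0.2626 = -0.4004
Step 4: Primal residual = |1.234 + 0.2626| = 1.4966


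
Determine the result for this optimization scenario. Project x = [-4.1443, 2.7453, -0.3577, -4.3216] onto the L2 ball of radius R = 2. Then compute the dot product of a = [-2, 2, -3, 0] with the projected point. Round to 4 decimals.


Step 1: Compute ||x|| (intermediates to 6 decimals).
||x|| = sqrt((-4.1443)^2 + 2.7453^2 + (-0.3577)^2 + (-4.3216)^2) = 6.596671
Step 2: Project.
Since ||x|| > R, scale = R/||x|| = 2/6.596671 = 0.303183, proj(x) = scale * x
proj(x) = [-1.256481, 0.832328, -0.108449, -1.310236]
Step 3: Dot product.
a^T * proj(x) = -2*(-1.256481) + 2*0.832328 - 3*(-0.108449) + 0*(-1.310236) = 4.503


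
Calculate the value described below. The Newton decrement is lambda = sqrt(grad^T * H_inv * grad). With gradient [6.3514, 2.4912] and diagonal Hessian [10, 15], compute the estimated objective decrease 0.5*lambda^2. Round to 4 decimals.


Step 1: H is diagonal, so H^(-1) * g = [0.6351, 0.1661].
Step 2: g^T H^(-1) g = sum_i g_i^2 / H_ii
  = (6.3514)^2/10 + (2.4912)^2/15
  = 4.034 + 0.4137 = 4.4478
Step 3: Objective decrease = 0.5 * g^T H^(-1) g = 2.2239


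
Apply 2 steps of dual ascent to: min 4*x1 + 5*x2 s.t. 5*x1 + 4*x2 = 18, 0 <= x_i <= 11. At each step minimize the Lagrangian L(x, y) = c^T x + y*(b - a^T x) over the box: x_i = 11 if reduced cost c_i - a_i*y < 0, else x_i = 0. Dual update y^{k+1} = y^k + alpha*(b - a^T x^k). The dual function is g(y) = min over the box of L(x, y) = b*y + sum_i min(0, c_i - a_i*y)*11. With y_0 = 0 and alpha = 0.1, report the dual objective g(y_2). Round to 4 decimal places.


Dual ascent for LP: min 4*x1 + 5*x2, 5*x1 + 4*x2 = 18, 0 <= x_i <= 11
Step 1: y^k = 0.0, reduced costs: (4.0, 5.0)
  x^k = (0.0, 0.0), subgradient = b - a^T x = 18.0
  y^{k+1} = 0.0 + 0.1*18.0 = 1.8
Step 2: y^k = 1.8, reduced costs: (-5.0, -2.2)
  x^k = (11.0, 11.0), subgradient = b - a^T x = -81.0
  y^{k+1} = 1.8 + 0.1*-81.0 = -6.3
Dual objective at y_2 = -6.3: reduced costs (35.5, 30.2), box minimizer x = (0.0, 0.0)
g(y_2) = b*y + (c1 - a1*y)*x1 + (c2 - a2*y)*x2 = 18*(-6.3) + 35.5*0.0 + 30.2*0.0 = -113.4 + 0.0 + 0.0 = -113.4


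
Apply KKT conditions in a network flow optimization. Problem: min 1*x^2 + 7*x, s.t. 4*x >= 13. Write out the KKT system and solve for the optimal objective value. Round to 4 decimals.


Step 1: Try lambda = 0 (constraint inactive).
x_unc = -7/(2*1) = -3.5
Check: 4*-3.5 = -14.0 < 13 -- violated!
Step 2: Constraint must be active: 4*x = 13
x* = 13/4 = 3.25
lambda = (2*1*3.25 + 7)/4 = 3.375
Step 3: Compute optimal value.
f(x*) = 1*3.25^2 + 7*3.25 = 33.3125


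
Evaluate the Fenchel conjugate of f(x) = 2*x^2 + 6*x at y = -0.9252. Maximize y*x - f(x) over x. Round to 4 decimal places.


f*(y) = sup_x {y*x - a*x^2 - b*x} = sup_x {(y-b)*x - a*x^2}
FOC: (y - b) - 2a*x = 0 => x* = (y - b)/(2a)
x* = (-0.9252 - 6)/(2*2) = -1.7313
f*(-0.9252) = (y-b)^2/(4a) = (-0.9252 - 6)^2/(4*2)
= 47.9584/8 = 5.9948


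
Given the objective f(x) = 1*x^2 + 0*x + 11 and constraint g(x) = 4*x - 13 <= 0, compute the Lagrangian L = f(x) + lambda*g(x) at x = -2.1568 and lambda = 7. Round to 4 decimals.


Step 1: Evaluate f(x).
f(-2.1568) = 1*(-2.1568)^2 + 0*(-2.1568) + 11 = 15.6518
Step 2: Evaluate g(x).
g(-2.1568) = 4*-2.1568 - 13 = -21.6272
Step 3: Compute Lagrangian.
L = 15.6518 + 7*-21.6272 = -135.7386


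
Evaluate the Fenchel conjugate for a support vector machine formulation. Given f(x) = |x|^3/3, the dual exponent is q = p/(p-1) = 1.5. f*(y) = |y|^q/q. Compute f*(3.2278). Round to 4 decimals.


The conjugate exponent q satisfies 1/p + 1/q = 1.
p = 3, so q = 3/(3 - 1) = 1.5
|y|^q = 3.2278^1.5 = 5.7991
f*(3.2278) = 5.7991 / 1.5 = 3.8661


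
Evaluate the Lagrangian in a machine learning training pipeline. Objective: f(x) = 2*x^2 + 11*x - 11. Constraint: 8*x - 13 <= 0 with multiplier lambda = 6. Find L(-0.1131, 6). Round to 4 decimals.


Step 1: Evaluate f(x).
f(-0.1131) = 2*(-0.1131)^2 + 11*(-0.1131) - 11 = -12.2185
Step 2: Evaluate g(x).
g(-0.1131) = 8*-0.1131 - 13 = -13.9048
Step 3: Compute Lagrangian.
L = -12.2185 + 6*-13.9048 = -95.6473


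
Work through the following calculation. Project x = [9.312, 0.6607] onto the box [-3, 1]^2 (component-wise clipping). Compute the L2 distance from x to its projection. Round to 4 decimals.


Project each component onto [-3, 1].
clip(9.312) = 1.0, clip(0.6607) = 0.6607
Projection = [1.0, 0.6607]
Squared diffs: [69.0893, 0.0]
Distance = sqrt(69.0893) = 8.312


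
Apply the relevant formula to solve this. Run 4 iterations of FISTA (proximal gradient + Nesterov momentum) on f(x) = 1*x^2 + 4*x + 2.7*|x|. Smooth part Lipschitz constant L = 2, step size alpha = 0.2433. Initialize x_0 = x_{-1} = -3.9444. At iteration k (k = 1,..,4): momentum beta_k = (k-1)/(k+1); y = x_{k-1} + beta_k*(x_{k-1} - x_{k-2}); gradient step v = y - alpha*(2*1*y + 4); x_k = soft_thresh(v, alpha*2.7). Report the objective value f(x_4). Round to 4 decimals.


FISTA on f(x) = 1*x^2 + 4*x + 2.7*|x|
L = 2, alpha = 0.2433
Iteration 1: beta = 0.0, y = -3.9444 + 0.0*(-3.9444 + 3.9444) = -3.9444
  grad(y) = -3.8888, v = y - alpha*grad = -2.9983
  prox(v) = soft_thresh(-2.9983, 0.6569) = -2.3413
Iteration 2: beta = 0.3333, y = -2.3413 + 0.3333*(-2.3413 + 3.9444) = -1.807
  grad(y) = 0.386, v = y - alpha*grad = -1.9009
  prox(v) = soft_thresh(-1.9009, 0.6569) = -1.244
Iteration 3: beta = 0.5, y = -1.244 + 0.5*(-1.244 + 2.3413) = -0.6953
  grad(y) = 2.6093, v = y - alpha*grad = -1.3302
  prox(v) = soft_thresh(-1.3302, 0.6569) = -0.6733
Iteration 4: beta = 0.6, y = -0.6733 + 0.6*(-0.6733 + 1.244) = -0.3308
  grad(y) = 3.3383, v = y - alpha*grad = -1.1431
  prox(v) = soft_thresh(-1.1431, 0.6569) = -0.4861
f(x_4) = 1*(-0.4861)^2 + 4*(-0.4861) + 2.7*|-0.4861| = -0.3956


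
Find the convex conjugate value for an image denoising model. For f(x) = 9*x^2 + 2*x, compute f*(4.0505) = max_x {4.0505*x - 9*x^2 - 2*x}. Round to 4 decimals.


f*(y) = sup_x {y*x - a*x^2 - b*x} = sup_x {(y-b)*x - a*x^2}
FOC: (y - b) - 2a*x = 0 => x* = (y - b)/(2a)
x* = (4.0505 - 2)/(2*9) = 0.1139
f*(4.0505) = (y-b)^2/(4a) = (4.0505 - 2)^2/(4*9)
= 4.2046/36 = 0.1168


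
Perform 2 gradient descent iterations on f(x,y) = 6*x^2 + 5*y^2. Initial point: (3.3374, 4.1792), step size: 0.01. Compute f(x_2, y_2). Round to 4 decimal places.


Gradient descent on f(x,y) = 6*x^2 + 5*y^2.
Starting point: (3.3374, 4.1792), alpha = 0.01
Step 1: grad_x = 2*6*3.3374 = 40.0488, grad_y = 2*5*4.1792 = 41.792
  x_1 = 3.3374 - 0.01*40.0488 = 2.9369
  y_1 = 4.1792 - 0.01*41.792 = 3.7613
Step 2: grad_x = 2*6*2.9369 = 35.2429, grad_y = 2*5*3.7613 = 37.6128
  x_2 = 2.9369 - 0.01*35.2429 = 2.5845
  y_2 = 3.7613 - 0.01*37.6128 = 3.3852
f(2.5845, 3.3852) = 6*2.5845^2 + 5*3.3852^2 = 97.3736


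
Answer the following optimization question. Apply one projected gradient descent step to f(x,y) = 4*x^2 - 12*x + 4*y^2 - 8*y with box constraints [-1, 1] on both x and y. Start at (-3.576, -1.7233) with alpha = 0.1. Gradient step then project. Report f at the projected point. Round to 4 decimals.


Step 1: Compute gradient at (-3.576, -1.7233).
grad_x = 2*4*-3.576 - 12 = -40.608
grad_y = 2*4*-1.7233 - 8 = -21.7864
Step 2: Gradient step.
x_raw = -3.576 - 0.1*-40.608 = 0.4848
y_raw = -1.7233 - 0.1*-21.7864 = 0.4553
Step 3: Project onto [-1, 1].
x_proj = clip(0.4848) = 0.4848
y_proj = clip(0.4553) = 0.4553
Step 4: Evaluate f.
f(0.4848, 0.4553) = -7.6909


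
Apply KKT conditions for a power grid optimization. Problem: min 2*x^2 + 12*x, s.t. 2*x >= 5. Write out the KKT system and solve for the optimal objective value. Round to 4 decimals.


Step 1: Try lambda = 0 (constraint inactive).
x_unc = -12/(2*2) = -3.0
Check: 2*-3.0 = -6.0 < 5 -- violated!
Step 2: Constraint must be active: 2*x = 5
x* = 5/2 = 2.5
lambda = (2*2*2.5 + 12)/2 = 11.0
Step 3: Compute optimal value.
f(x*) = 2*2.5^2 + 12*2.5 = 42.5


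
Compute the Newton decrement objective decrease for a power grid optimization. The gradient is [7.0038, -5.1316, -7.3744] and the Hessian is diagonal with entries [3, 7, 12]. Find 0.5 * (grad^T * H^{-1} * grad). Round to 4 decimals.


Step 1: H is diagonal, so H^(-1) * g = [2.3346, -0.7331, -0.6145].
Step 2: g^T H^(-1) g = sum_i g_i^2 / H_ii
  = (7.0038)^2/3 + (-5.1316)^2/7 + (-7.3744)^2/12
  = 16.3511 + 3.7619 + 4.5318 = 24.6448
Step 3: Objective decrease = 0.5 * g^T H^(-1) g = 12.3224


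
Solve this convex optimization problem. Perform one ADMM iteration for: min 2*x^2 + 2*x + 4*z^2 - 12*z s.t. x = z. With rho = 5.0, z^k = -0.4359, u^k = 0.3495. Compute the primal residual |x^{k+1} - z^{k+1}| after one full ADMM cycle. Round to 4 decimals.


ADMM iteration with rho = 5.0, z^k = -0.4359, u^k = 0.3495
Step 1: x-update.
Minimize 2*x^2 + 2*x + (5.0/2)*(x + 0.4359 + 0.3495)^2
FOC: (2*2 + 5.0)*x = -2 + 5.0*(-0.4359 - 0.3495)
x^{k+1} = -0.6586
Step 2: z-update.
Minimize 4*z^2 - 12*z + (5.0/2)*(-0.6586 - z + 0.3495)^2
FOC: (2*4 + 5.0)*z = 12 + 5.0*(-0.6586 + 0.3495)
z^{k+1} = 0.8042
Step 3: u-update.
u^{k+1} = 0.3495 - 0.6586 - 0.8042 = -1.1133
Step 4: Primal residual = |-0.6586 - 0.8042| = 1.4628


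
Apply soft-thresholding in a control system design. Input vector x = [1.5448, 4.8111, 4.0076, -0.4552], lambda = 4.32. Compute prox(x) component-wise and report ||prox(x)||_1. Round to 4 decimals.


Soft-thresholding with lambda = 4.32:
prox(1.5448) = sign(1.5448)*max(|1.5448| - 4.32, 0) = 0.0
prox(4.8111) = sign(4.8111)*max(|4.8111| - 4.32, 0) = 0.4911
prox(4.0076) = sign(4.0076)*max(|4.0076| - 4.32, 0) = 0.0
prox(-0.4552) = sign(-0.4552)*max(|-0.4552| - 4.32, 0) = 0.0
prox(x) = [0.0, 0.4911, 0.0, 0.0]
||prox(x)||_1 = 0.0 + 0.4911 + 0.0 + 0.0 = 0.4911


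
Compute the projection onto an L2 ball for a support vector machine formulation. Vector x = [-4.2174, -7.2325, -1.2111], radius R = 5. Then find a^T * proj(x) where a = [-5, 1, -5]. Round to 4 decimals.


Step 1: Compute ||x|| (intermediates to 6 decimals).
||x|| = sqrt((-4.2174)^2 + (-7.2325)^2 + (-1.2111)^2) = 8.459449
Step 2: Project.
Since ||x|| > R, scale = R/||x|| = 5/8.459449 = 0.591055, proj(x) = scale * x
proj(x) = [-2.492715, -4.274805, -0.715827]
Step 3: Dot product.
a^T * proj(x) = -5*(-2.492715) + 1*(-4.274805) - 5*(-0.715827) = 11.7679


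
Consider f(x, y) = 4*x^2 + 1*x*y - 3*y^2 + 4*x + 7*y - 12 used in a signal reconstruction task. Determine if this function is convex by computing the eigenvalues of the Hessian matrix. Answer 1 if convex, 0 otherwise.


The Hessian of f(x,y) = 4*x^2 + 1*x*y - 3*y^2 + 4*x + 7*y - 12 is:
H = [[8, 1], [1, -6]]
Trace = 8 - 6 = 2
Determinant = 8*-6 - (1)^2 = -49
Discriminant = (2)^2 - 4*-49 = 200.0
Eigenvalues: lambda_1 = -6.0711, lambda_2 = 8.0711
The function is not convex.

0


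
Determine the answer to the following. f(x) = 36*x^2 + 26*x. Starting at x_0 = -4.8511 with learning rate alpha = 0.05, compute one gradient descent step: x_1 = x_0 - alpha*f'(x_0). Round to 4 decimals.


We compute the gradient at x_0 and apply the update.
f'(x) = 72*x + 26
f'(-4.8511) = 72*-4.8511 + 26 = -323.2792
x_1 = -4.8511 - 0.05*-323.2792 = 11.3129


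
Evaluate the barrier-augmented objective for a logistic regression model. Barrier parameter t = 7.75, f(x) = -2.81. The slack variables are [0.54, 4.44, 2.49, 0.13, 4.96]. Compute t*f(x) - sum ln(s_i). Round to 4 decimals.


Step 1: Compute log-barrier.
ln values: [-0.6162, 1.4907, 0.9123, -2.0402, 1.6014]
phi = -(-0.6162 + 1.4907 + 0.9123 - 2.0402 + 1.6014) = -1.3479
Step 2: Compute augmented objective.
t*f(x) = 7.75*-2.81 = -21.7775
Total = -21.7775 - 1.3479 = -23.1254


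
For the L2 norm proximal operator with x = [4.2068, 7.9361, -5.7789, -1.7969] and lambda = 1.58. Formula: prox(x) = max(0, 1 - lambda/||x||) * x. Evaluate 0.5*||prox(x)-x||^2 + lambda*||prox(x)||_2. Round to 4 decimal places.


Step 1: Compute ||x||.
||x|| = 10.8307
Step 2: Compute scaling factor.
scale = max(0, 1 - 1.58/10.8307) = 0.8541
Step 3: prox(x) = [3.5931, 6.7784, -4.9359, -1.5348]
||prox(x)|| = 9.2507
Step 4: Proximal objective.
0.5*||prox-x||^2 = 1.2482
lambda*||prox|| = 14.6161
Total = 15.8643


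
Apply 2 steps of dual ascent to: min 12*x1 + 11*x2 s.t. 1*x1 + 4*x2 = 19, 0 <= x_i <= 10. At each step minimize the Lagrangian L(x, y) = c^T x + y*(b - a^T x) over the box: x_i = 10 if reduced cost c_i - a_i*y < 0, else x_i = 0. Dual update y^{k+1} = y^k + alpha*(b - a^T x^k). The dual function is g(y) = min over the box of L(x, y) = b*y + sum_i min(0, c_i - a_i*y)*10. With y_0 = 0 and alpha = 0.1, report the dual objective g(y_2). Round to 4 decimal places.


Dual ascent for LP: min 12*x1 + 11*x2, 1*x1 + 4*x2 = 19, 0 <= x_i <= 10
Step 1: y^k = 0.0, reduced costs: (12.0, 11.0)
  x^k = (0.0, 0.0), subgradient = b - a^T x = 19.0
  y^{k+1} = 0.0 + 0.1*19.0 = 1.9
Step 2: y^k = 1.9, reduced costs: (10.1, 3.4)
  x^k = (0.0, 0.0), subgradient = b - a^T x = 19.0
  y^{k+1} = 1.9 + 0.1*19.0 = 3.8
Dual objective at y_2 = 3.8: reduced costs (8.2, -4.2), box minimizer x = (0.0, 10.0)
g(y_2) = b*y + (c1 - a1*y)*x1 + (c2 - a2*y)*x2 = 19*3.8 + 8.2*0.0 + (-4.2)*10.0 = 72.2 + 0.0 - 42.0 = 30.2


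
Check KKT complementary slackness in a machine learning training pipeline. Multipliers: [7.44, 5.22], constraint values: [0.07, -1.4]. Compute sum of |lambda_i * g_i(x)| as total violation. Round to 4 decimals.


KKT complementary slackness check:
lambda_1 * g_1 = 7.44 * 0.07 = 0.5208
lambda_2 * g_2 = 5.22 * -1.4 = -7.308
Total violation = 0.5208 + 7.308 = 7.8288


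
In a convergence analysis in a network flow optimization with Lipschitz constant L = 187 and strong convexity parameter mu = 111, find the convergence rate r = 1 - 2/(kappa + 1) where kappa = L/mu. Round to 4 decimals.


Step 1: Compute the condition number.
kappa = L/mu = 187/111 = 1.6847
Step 2: Compute the convergence rate.
r = 1 - 2/(kappa + 1) = 1 - 2*mu/(L + mu) = (L - mu)/(L + mu) = 76/298 = 0.255
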